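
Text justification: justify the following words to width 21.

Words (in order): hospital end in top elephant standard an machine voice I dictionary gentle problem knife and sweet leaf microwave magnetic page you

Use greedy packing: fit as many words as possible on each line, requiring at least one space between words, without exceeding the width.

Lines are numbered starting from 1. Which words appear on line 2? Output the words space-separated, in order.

Line 1: ['hospital', 'end', 'in', 'top'] (min_width=19, slack=2)
Line 2: ['elephant', 'standard', 'an'] (min_width=20, slack=1)
Line 3: ['machine', 'voice', 'I'] (min_width=15, slack=6)
Line 4: ['dictionary', 'gentle'] (min_width=17, slack=4)
Line 5: ['problem', 'knife', 'and'] (min_width=17, slack=4)
Line 6: ['sweet', 'leaf', 'microwave'] (min_width=20, slack=1)
Line 7: ['magnetic', 'page', 'you'] (min_width=17, slack=4)

Answer: elephant standard an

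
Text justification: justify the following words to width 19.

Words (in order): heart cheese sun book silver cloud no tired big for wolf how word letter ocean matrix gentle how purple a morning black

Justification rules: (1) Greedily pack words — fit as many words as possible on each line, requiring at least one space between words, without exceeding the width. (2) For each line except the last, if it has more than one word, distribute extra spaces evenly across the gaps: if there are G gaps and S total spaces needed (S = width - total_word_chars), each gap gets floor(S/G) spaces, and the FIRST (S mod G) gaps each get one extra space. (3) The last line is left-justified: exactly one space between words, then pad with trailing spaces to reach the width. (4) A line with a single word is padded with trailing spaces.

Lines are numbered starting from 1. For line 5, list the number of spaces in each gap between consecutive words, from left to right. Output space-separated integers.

Line 1: ['heart', 'cheese', 'sun'] (min_width=16, slack=3)
Line 2: ['book', 'silver', 'cloud'] (min_width=17, slack=2)
Line 3: ['no', 'tired', 'big', 'for'] (min_width=16, slack=3)
Line 4: ['wolf', 'how', 'word'] (min_width=13, slack=6)
Line 5: ['letter', 'ocean', 'matrix'] (min_width=19, slack=0)
Line 6: ['gentle', 'how', 'purple', 'a'] (min_width=19, slack=0)
Line 7: ['morning', 'black'] (min_width=13, slack=6)

Answer: 1 1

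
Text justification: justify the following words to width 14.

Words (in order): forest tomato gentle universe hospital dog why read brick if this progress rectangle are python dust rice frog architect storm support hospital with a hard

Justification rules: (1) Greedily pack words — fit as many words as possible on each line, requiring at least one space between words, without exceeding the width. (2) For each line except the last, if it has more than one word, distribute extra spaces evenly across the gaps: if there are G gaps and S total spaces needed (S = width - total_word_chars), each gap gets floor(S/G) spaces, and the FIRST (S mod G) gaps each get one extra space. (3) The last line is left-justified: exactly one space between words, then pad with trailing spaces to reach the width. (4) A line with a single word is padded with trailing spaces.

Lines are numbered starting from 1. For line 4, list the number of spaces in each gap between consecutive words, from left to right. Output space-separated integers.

Line 1: ['forest', 'tomato'] (min_width=13, slack=1)
Line 2: ['gentle'] (min_width=6, slack=8)
Line 3: ['universe'] (min_width=8, slack=6)
Line 4: ['hospital', 'dog'] (min_width=12, slack=2)
Line 5: ['why', 'read', 'brick'] (min_width=14, slack=0)
Line 6: ['if', 'this'] (min_width=7, slack=7)
Line 7: ['progress'] (min_width=8, slack=6)
Line 8: ['rectangle', 'are'] (min_width=13, slack=1)
Line 9: ['python', 'dust'] (min_width=11, slack=3)
Line 10: ['rice', 'frog'] (min_width=9, slack=5)
Line 11: ['architect'] (min_width=9, slack=5)
Line 12: ['storm', 'support'] (min_width=13, slack=1)
Line 13: ['hospital', 'with'] (min_width=13, slack=1)
Line 14: ['a', 'hard'] (min_width=6, slack=8)

Answer: 3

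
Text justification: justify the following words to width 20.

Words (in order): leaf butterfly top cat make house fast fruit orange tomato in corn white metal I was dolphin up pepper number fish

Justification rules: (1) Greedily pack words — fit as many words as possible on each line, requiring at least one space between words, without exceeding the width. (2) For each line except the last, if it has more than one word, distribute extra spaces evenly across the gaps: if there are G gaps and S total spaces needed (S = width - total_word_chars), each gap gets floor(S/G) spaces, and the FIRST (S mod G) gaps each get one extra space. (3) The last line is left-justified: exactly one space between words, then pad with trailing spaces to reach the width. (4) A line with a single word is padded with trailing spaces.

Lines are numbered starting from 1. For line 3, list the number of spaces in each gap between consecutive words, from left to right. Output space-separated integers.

Answer: 2 1

Derivation:
Line 1: ['leaf', 'butterfly', 'top'] (min_width=18, slack=2)
Line 2: ['cat', 'make', 'house', 'fast'] (min_width=19, slack=1)
Line 3: ['fruit', 'orange', 'tomato'] (min_width=19, slack=1)
Line 4: ['in', 'corn', 'white', 'metal'] (min_width=19, slack=1)
Line 5: ['I', 'was', 'dolphin', 'up'] (min_width=16, slack=4)
Line 6: ['pepper', 'number', 'fish'] (min_width=18, slack=2)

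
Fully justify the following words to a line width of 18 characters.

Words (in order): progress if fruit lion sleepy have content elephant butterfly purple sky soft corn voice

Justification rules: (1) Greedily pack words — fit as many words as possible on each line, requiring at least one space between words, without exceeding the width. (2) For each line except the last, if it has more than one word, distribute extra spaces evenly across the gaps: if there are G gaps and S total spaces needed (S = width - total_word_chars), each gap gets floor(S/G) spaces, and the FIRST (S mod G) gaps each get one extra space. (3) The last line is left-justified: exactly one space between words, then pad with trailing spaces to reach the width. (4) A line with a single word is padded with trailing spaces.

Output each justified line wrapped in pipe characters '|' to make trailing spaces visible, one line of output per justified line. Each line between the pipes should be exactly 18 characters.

Line 1: ['progress', 'if', 'fruit'] (min_width=17, slack=1)
Line 2: ['lion', 'sleepy', 'have'] (min_width=16, slack=2)
Line 3: ['content', 'elephant'] (min_width=16, slack=2)
Line 4: ['butterfly', 'purple'] (min_width=16, slack=2)
Line 5: ['sky', 'soft', 'corn'] (min_width=13, slack=5)
Line 6: ['voice'] (min_width=5, slack=13)

Answer: |progress  if fruit|
|lion  sleepy  have|
|content   elephant|
|butterfly   purple|
|sky    soft   corn|
|voice             |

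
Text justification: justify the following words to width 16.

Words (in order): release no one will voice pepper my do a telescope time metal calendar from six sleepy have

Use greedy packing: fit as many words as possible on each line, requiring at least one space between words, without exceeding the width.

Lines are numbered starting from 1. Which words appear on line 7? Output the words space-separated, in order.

Answer: have

Derivation:
Line 1: ['release', 'no', 'one'] (min_width=14, slack=2)
Line 2: ['will', 'voice'] (min_width=10, slack=6)
Line 3: ['pepper', 'my', 'do', 'a'] (min_width=14, slack=2)
Line 4: ['telescope', 'time'] (min_width=14, slack=2)
Line 5: ['metal', 'calendar'] (min_width=14, slack=2)
Line 6: ['from', 'six', 'sleepy'] (min_width=15, slack=1)
Line 7: ['have'] (min_width=4, slack=12)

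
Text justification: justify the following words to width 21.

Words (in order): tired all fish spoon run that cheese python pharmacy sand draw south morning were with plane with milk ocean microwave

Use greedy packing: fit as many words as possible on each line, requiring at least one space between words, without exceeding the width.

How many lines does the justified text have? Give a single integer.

Line 1: ['tired', 'all', 'fish', 'spoon'] (min_width=20, slack=1)
Line 2: ['run', 'that', 'cheese'] (min_width=15, slack=6)
Line 3: ['python', 'pharmacy', 'sand'] (min_width=20, slack=1)
Line 4: ['draw', 'south', 'morning'] (min_width=18, slack=3)
Line 5: ['were', 'with', 'plane', 'with'] (min_width=20, slack=1)
Line 6: ['milk', 'ocean', 'microwave'] (min_width=20, slack=1)
Total lines: 6

Answer: 6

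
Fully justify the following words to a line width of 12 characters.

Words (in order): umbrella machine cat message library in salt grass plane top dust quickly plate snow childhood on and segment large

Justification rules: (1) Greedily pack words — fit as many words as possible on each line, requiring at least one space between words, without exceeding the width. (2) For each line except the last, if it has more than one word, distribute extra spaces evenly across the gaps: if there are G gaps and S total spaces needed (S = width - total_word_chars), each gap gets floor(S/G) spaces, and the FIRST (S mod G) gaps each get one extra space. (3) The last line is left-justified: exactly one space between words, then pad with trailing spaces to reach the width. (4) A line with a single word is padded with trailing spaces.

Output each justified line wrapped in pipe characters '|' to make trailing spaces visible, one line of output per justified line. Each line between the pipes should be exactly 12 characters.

Answer: |umbrella    |
|machine  cat|
|message     |
|library   in|
|salt   grass|
|plane    top|
|dust quickly|
|plate   snow|
|childhood on|
|and  segment|
|large       |

Derivation:
Line 1: ['umbrella'] (min_width=8, slack=4)
Line 2: ['machine', 'cat'] (min_width=11, slack=1)
Line 3: ['message'] (min_width=7, slack=5)
Line 4: ['library', 'in'] (min_width=10, slack=2)
Line 5: ['salt', 'grass'] (min_width=10, slack=2)
Line 6: ['plane', 'top'] (min_width=9, slack=3)
Line 7: ['dust', 'quickly'] (min_width=12, slack=0)
Line 8: ['plate', 'snow'] (min_width=10, slack=2)
Line 9: ['childhood', 'on'] (min_width=12, slack=0)
Line 10: ['and', 'segment'] (min_width=11, slack=1)
Line 11: ['large'] (min_width=5, slack=7)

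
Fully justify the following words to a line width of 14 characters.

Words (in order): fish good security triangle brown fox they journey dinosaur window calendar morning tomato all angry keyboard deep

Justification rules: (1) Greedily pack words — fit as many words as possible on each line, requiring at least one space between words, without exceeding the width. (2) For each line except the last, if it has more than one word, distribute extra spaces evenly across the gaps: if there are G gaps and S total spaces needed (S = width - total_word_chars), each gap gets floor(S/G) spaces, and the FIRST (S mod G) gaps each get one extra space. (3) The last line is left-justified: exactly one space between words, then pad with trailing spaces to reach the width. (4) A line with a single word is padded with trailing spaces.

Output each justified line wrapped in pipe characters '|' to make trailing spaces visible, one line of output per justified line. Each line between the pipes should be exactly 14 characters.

Line 1: ['fish', 'good'] (min_width=9, slack=5)
Line 2: ['security'] (min_width=8, slack=6)
Line 3: ['triangle', 'brown'] (min_width=14, slack=0)
Line 4: ['fox', 'they'] (min_width=8, slack=6)
Line 5: ['journey'] (min_width=7, slack=7)
Line 6: ['dinosaur'] (min_width=8, slack=6)
Line 7: ['window'] (min_width=6, slack=8)
Line 8: ['calendar'] (min_width=8, slack=6)
Line 9: ['morning', 'tomato'] (min_width=14, slack=0)
Line 10: ['all', 'angry'] (min_width=9, slack=5)
Line 11: ['keyboard', 'deep'] (min_width=13, slack=1)

Answer: |fish      good|
|security      |
|triangle brown|
|fox       they|
|journey       |
|dinosaur      |
|window        |
|calendar      |
|morning tomato|
|all      angry|
|keyboard deep |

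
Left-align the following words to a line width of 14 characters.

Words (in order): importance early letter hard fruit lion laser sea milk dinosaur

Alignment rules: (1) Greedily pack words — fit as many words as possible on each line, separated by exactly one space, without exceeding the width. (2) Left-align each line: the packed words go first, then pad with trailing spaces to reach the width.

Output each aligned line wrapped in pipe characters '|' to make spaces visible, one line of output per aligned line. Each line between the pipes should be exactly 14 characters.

Answer: |importance    |
|early letter  |
|hard fruit    |
|lion laser sea|
|milk dinosaur |

Derivation:
Line 1: ['importance'] (min_width=10, slack=4)
Line 2: ['early', 'letter'] (min_width=12, slack=2)
Line 3: ['hard', 'fruit'] (min_width=10, slack=4)
Line 4: ['lion', 'laser', 'sea'] (min_width=14, slack=0)
Line 5: ['milk', 'dinosaur'] (min_width=13, slack=1)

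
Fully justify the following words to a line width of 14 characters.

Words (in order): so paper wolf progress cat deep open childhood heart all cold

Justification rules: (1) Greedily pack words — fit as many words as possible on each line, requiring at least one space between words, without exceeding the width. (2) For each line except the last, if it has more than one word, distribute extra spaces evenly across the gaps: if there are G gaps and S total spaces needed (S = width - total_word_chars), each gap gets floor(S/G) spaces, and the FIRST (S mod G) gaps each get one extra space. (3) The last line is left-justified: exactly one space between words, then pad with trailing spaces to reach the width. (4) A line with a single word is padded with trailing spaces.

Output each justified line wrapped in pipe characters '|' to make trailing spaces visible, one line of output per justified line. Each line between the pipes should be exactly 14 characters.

Answer: |so  paper wolf|
|progress   cat|
|deep      open|
|childhood     |
|heart all cold|

Derivation:
Line 1: ['so', 'paper', 'wolf'] (min_width=13, slack=1)
Line 2: ['progress', 'cat'] (min_width=12, slack=2)
Line 3: ['deep', 'open'] (min_width=9, slack=5)
Line 4: ['childhood'] (min_width=9, slack=5)
Line 5: ['heart', 'all', 'cold'] (min_width=14, slack=0)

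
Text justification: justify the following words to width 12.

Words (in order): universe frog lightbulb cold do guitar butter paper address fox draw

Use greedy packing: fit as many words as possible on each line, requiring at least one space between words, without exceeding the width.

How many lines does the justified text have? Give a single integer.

Answer: 8

Derivation:
Line 1: ['universe'] (min_width=8, slack=4)
Line 2: ['frog'] (min_width=4, slack=8)
Line 3: ['lightbulb'] (min_width=9, slack=3)
Line 4: ['cold', 'do'] (min_width=7, slack=5)
Line 5: ['guitar'] (min_width=6, slack=6)
Line 6: ['butter', 'paper'] (min_width=12, slack=0)
Line 7: ['address', 'fox'] (min_width=11, slack=1)
Line 8: ['draw'] (min_width=4, slack=8)
Total lines: 8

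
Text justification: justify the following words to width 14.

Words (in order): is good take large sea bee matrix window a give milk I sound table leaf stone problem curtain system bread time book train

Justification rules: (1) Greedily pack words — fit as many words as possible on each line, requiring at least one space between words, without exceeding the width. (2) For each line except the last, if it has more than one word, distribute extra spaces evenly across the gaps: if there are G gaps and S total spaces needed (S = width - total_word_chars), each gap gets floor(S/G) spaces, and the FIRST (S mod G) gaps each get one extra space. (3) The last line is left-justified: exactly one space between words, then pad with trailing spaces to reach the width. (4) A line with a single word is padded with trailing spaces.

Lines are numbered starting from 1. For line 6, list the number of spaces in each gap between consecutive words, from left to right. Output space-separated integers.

Answer: 5

Derivation:
Line 1: ['is', 'good', 'take'] (min_width=12, slack=2)
Line 2: ['large', 'sea', 'bee'] (min_width=13, slack=1)
Line 3: ['matrix', 'window'] (min_width=13, slack=1)
Line 4: ['a', 'give', 'milk', 'I'] (min_width=13, slack=1)
Line 5: ['sound', 'table'] (min_width=11, slack=3)
Line 6: ['leaf', 'stone'] (min_width=10, slack=4)
Line 7: ['problem'] (min_width=7, slack=7)
Line 8: ['curtain', 'system'] (min_width=14, slack=0)
Line 9: ['bread', 'time'] (min_width=10, slack=4)
Line 10: ['book', 'train'] (min_width=10, slack=4)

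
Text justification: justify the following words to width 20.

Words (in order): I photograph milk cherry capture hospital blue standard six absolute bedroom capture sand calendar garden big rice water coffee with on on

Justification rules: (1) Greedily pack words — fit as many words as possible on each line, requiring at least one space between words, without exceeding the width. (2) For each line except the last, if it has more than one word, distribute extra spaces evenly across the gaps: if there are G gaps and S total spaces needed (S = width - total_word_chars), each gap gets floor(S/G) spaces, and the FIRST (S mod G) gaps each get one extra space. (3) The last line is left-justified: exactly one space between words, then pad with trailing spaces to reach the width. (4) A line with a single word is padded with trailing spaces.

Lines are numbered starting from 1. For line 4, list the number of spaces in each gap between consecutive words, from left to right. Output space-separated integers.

Line 1: ['I', 'photograph', 'milk'] (min_width=17, slack=3)
Line 2: ['cherry', 'capture'] (min_width=14, slack=6)
Line 3: ['hospital', 'blue'] (min_width=13, slack=7)
Line 4: ['standard', 'six'] (min_width=12, slack=8)
Line 5: ['absolute', 'bedroom'] (min_width=16, slack=4)
Line 6: ['capture', 'sand'] (min_width=12, slack=8)
Line 7: ['calendar', 'garden', 'big'] (min_width=19, slack=1)
Line 8: ['rice', 'water', 'coffee'] (min_width=17, slack=3)
Line 9: ['with', 'on', 'on'] (min_width=10, slack=10)

Answer: 9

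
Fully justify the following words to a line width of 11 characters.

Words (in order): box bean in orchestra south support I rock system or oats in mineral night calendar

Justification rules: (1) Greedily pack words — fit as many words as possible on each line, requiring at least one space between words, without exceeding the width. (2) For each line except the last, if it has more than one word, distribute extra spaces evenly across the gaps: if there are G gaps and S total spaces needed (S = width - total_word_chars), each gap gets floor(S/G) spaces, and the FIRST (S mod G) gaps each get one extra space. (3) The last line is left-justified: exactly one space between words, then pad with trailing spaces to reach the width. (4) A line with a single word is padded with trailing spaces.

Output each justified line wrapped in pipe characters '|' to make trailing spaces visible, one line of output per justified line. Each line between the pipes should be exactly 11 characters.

Answer: |box bean in|
|orchestra  |
|south      |
|support   I|
|rock system|
|or  oats in|
|mineral    |
|night      |
|calendar   |

Derivation:
Line 1: ['box', 'bean', 'in'] (min_width=11, slack=0)
Line 2: ['orchestra'] (min_width=9, slack=2)
Line 3: ['south'] (min_width=5, slack=6)
Line 4: ['support', 'I'] (min_width=9, slack=2)
Line 5: ['rock', 'system'] (min_width=11, slack=0)
Line 6: ['or', 'oats', 'in'] (min_width=10, slack=1)
Line 7: ['mineral'] (min_width=7, slack=4)
Line 8: ['night'] (min_width=5, slack=6)
Line 9: ['calendar'] (min_width=8, slack=3)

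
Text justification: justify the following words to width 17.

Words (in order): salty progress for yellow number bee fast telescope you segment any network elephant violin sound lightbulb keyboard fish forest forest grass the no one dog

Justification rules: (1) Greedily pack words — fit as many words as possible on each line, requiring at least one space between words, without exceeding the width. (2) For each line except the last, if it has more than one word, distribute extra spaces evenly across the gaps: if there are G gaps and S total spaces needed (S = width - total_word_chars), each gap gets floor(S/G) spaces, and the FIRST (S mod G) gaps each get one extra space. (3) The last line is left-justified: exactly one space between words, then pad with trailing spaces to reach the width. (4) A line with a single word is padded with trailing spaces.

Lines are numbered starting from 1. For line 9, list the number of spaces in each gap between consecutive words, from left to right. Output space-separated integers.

Answer: 5

Derivation:
Line 1: ['salty', 'progress'] (min_width=14, slack=3)
Line 2: ['for', 'yellow', 'number'] (min_width=17, slack=0)
Line 3: ['bee', 'fast'] (min_width=8, slack=9)
Line 4: ['telescope', 'you'] (min_width=13, slack=4)
Line 5: ['segment', 'any'] (min_width=11, slack=6)
Line 6: ['network', 'elephant'] (min_width=16, slack=1)
Line 7: ['violin', 'sound'] (min_width=12, slack=5)
Line 8: ['lightbulb'] (min_width=9, slack=8)
Line 9: ['keyboard', 'fish'] (min_width=13, slack=4)
Line 10: ['forest', 'forest'] (min_width=13, slack=4)
Line 11: ['grass', 'the', 'no', 'one'] (min_width=16, slack=1)
Line 12: ['dog'] (min_width=3, slack=14)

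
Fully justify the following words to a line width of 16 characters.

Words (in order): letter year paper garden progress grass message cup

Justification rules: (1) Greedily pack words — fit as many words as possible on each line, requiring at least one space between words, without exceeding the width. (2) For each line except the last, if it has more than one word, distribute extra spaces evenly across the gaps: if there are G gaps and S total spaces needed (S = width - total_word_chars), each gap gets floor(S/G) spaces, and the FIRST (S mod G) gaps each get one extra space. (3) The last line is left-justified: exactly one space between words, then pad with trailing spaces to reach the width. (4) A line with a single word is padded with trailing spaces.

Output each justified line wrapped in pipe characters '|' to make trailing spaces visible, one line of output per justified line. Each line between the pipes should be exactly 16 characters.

Answer: |letter      year|
|paper     garden|
|progress   grass|
|message cup     |

Derivation:
Line 1: ['letter', 'year'] (min_width=11, slack=5)
Line 2: ['paper', 'garden'] (min_width=12, slack=4)
Line 3: ['progress', 'grass'] (min_width=14, slack=2)
Line 4: ['message', 'cup'] (min_width=11, slack=5)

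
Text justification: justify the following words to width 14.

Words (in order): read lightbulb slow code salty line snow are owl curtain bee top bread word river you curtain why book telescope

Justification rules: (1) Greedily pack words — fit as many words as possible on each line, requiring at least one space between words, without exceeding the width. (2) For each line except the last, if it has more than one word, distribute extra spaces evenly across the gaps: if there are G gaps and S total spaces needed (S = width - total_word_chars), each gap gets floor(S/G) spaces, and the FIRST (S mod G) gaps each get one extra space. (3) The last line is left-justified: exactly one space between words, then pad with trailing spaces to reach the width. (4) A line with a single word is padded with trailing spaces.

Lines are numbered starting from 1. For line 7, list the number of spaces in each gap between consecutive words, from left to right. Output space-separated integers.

Answer: 6

Derivation:
Line 1: ['read', 'lightbulb'] (min_width=14, slack=0)
Line 2: ['slow', 'code'] (min_width=9, slack=5)
Line 3: ['salty', 'line'] (min_width=10, slack=4)
Line 4: ['snow', 'are', 'owl'] (min_width=12, slack=2)
Line 5: ['curtain', 'bee'] (min_width=11, slack=3)
Line 6: ['top', 'bread', 'word'] (min_width=14, slack=0)
Line 7: ['river', 'you'] (min_width=9, slack=5)
Line 8: ['curtain', 'why'] (min_width=11, slack=3)
Line 9: ['book', 'telescope'] (min_width=14, slack=0)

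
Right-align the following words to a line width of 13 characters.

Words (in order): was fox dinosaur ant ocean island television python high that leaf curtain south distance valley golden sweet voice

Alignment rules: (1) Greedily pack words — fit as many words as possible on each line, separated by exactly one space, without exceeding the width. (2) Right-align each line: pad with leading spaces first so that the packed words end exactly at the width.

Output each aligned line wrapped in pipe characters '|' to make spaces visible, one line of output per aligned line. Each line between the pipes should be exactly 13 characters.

Line 1: ['was', 'fox'] (min_width=7, slack=6)
Line 2: ['dinosaur', 'ant'] (min_width=12, slack=1)
Line 3: ['ocean', 'island'] (min_width=12, slack=1)
Line 4: ['television'] (min_width=10, slack=3)
Line 5: ['python', 'high'] (min_width=11, slack=2)
Line 6: ['that', 'leaf'] (min_width=9, slack=4)
Line 7: ['curtain', 'south'] (min_width=13, slack=0)
Line 8: ['distance'] (min_width=8, slack=5)
Line 9: ['valley', 'golden'] (min_width=13, slack=0)
Line 10: ['sweet', 'voice'] (min_width=11, slack=2)

Answer: |      was fox|
| dinosaur ant|
| ocean island|
|   television|
|  python high|
|    that leaf|
|curtain south|
|     distance|
|valley golden|
|  sweet voice|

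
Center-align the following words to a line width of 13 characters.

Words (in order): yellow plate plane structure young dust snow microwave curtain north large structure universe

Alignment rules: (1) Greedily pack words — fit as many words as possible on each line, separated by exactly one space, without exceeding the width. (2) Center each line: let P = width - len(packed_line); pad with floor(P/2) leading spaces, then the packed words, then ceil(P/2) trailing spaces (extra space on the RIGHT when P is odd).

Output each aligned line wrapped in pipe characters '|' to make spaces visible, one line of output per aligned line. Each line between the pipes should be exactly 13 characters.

Answer: |yellow plate |
|    plane    |
|  structure  |
| young dust  |
|    snow     |
|  microwave  |
|curtain north|
|    large    |
|  structure  |
|  universe   |

Derivation:
Line 1: ['yellow', 'plate'] (min_width=12, slack=1)
Line 2: ['plane'] (min_width=5, slack=8)
Line 3: ['structure'] (min_width=9, slack=4)
Line 4: ['young', 'dust'] (min_width=10, slack=3)
Line 5: ['snow'] (min_width=4, slack=9)
Line 6: ['microwave'] (min_width=9, slack=4)
Line 7: ['curtain', 'north'] (min_width=13, slack=0)
Line 8: ['large'] (min_width=5, slack=8)
Line 9: ['structure'] (min_width=9, slack=4)
Line 10: ['universe'] (min_width=8, slack=5)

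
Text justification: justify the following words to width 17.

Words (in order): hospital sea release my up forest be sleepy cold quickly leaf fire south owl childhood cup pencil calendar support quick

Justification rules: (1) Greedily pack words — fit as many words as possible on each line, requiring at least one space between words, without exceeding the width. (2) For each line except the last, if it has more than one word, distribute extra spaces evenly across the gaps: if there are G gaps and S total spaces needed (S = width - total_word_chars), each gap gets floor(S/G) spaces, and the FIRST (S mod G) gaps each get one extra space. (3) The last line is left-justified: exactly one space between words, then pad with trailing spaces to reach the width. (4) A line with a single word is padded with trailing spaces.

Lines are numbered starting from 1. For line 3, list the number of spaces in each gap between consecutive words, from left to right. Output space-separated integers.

Line 1: ['hospital', 'sea'] (min_width=12, slack=5)
Line 2: ['release', 'my', 'up'] (min_width=13, slack=4)
Line 3: ['forest', 'be', 'sleepy'] (min_width=16, slack=1)
Line 4: ['cold', 'quickly', 'leaf'] (min_width=17, slack=0)
Line 5: ['fire', 'south', 'owl'] (min_width=14, slack=3)
Line 6: ['childhood', 'cup'] (min_width=13, slack=4)
Line 7: ['pencil', 'calendar'] (min_width=15, slack=2)
Line 8: ['support', 'quick'] (min_width=13, slack=4)

Answer: 2 1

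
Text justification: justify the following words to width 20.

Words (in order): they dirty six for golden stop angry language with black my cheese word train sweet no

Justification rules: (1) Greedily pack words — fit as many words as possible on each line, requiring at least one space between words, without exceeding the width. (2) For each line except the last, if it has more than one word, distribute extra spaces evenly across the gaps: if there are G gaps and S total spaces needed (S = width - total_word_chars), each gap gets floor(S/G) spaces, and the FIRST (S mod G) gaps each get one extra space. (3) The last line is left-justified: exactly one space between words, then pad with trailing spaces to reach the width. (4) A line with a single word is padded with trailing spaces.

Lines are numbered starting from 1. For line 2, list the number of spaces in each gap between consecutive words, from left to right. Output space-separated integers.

Answer: 3 2

Derivation:
Line 1: ['they', 'dirty', 'six', 'for'] (min_width=18, slack=2)
Line 2: ['golden', 'stop', 'angry'] (min_width=17, slack=3)
Line 3: ['language', 'with', 'black'] (min_width=19, slack=1)
Line 4: ['my', 'cheese', 'word', 'train'] (min_width=20, slack=0)
Line 5: ['sweet', 'no'] (min_width=8, slack=12)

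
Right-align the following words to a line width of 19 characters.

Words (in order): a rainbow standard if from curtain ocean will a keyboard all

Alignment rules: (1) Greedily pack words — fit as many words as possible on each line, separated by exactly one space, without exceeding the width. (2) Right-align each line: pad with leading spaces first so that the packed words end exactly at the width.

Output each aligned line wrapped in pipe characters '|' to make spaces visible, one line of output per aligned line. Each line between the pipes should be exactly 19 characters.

Answer: | a rainbow standard|
|    if from curtain|
|       ocean will a|
|       keyboard all|

Derivation:
Line 1: ['a', 'rainbow', 'standard'] (min_width=18, slack=1)
Line 2: ['if', 'from', 'curtain'] (min_width=15, slack=4)
Line 3: ['ocean', 'will', 'a'] (min_width=12, slack=7)
Line 4: ['keyboard', 'all'] (min_width=12, slack=7)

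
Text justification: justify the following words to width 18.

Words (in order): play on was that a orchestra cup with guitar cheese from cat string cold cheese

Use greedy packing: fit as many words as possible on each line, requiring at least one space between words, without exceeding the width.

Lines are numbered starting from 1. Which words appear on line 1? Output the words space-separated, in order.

Answer: play on was that a

Derivation:
Line 1: ['play', 'on', 'was', 'that', 'a'] (min_width=18, slack=0)
Line 2: ['orchestra', 'cup', 'with'] (min_width=18, slack=0)
Line 3: ['guitar', 'cheese', 'from'] (min_width=18, slack=0)
Line 4: ['cat', 'string', 'cold'] (min_width=15, slack=3)
Line 5: ['cheese'] (min_width=6, slack=12)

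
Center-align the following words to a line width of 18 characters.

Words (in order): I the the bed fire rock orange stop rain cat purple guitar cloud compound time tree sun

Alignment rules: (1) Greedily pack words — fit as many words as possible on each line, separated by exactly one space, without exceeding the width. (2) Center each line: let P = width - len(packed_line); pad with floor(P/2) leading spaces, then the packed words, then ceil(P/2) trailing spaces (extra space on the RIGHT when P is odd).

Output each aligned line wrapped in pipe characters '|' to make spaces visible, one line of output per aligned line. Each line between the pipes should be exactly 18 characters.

Answer: |I the the bed fire|
| rock orange stop |
| rain cat purple  |
|   guitar cloud   |
|compound time tree|
|       sun        |

Derivation:
Line 1: ['I', 'the', 'the', 'bed', 'fire'] (min_width=18, slack=0)
Line 2: ['rock', 'orange', 'stop'] (min_width=16, slack=2)
Line 3: ['rain', 'cat', 'purple'] (min_width=15, slack=3)
Line 4: ['guitar', 'cloud'] (min_width=12, slack=6)
Line 5: ['compound', 'time', 'tree'] (min_width=18, slack=0)
Line 6: ['sun'] (min_width=3, slack=15)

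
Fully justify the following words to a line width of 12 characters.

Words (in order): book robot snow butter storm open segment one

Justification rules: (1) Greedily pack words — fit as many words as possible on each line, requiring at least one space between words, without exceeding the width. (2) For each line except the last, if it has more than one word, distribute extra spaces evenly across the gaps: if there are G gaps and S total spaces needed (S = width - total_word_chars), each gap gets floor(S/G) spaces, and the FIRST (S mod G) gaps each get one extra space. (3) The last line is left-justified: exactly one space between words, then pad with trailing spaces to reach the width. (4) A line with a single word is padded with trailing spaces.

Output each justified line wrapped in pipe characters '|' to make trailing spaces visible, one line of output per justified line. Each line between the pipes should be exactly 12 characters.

Line 1: ['book', 'robot'] (min_width=10, slack=2)
Line 2: ['snow', 'butter'] (min_width=11, slack=1)
Line 3: ['storm', 'open'] (min_width=10, slack=2)
Line 4: ['segment', 'one'] (min_width=11, slack=1)

Answer: |book   robot|
|snow  butter|
|storm   open|
|segment one |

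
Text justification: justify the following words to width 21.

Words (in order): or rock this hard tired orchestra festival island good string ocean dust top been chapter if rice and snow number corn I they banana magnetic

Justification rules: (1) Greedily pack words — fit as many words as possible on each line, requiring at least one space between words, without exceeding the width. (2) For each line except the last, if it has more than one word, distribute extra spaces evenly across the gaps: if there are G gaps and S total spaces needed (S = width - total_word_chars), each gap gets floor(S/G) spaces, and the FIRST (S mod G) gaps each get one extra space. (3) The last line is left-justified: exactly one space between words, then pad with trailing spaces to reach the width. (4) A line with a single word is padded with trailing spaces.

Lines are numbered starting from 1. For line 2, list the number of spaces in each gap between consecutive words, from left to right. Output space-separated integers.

Line 1: ['or', 'rock', 'this', 'hard'] (min_width=17, slack=4)
Line 2: ['tired', 'orchestra'] (min_width=15, slack=6)
Line 3: ['festival', 'island', 'good'] (min_width=20, slack=1)
Line 4: ['string', 'ocean', 'dust', 'top'] (min_width=21, slack=0)
Line 5: ['been', 'chapter', 'if', 'rice'] (min_width=20, slack=1)
Line 6: ['and', 'snow', 'number', 'corn'] (min_width=20, slack=1)
Line 7: ['I', 'they', 'banana'] (min_width=13, slack=8)
Line 8: ['magnetic'] (min_width=8, slack=13)

Answer: 7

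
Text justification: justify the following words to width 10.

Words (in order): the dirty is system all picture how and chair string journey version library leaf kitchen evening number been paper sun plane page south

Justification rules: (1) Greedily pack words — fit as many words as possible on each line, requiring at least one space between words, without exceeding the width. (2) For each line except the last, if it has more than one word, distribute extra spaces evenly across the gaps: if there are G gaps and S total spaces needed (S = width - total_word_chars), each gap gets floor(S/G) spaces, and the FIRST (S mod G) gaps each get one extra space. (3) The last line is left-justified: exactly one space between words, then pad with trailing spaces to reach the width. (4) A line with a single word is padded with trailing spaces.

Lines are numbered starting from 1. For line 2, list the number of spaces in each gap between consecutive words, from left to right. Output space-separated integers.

Answer: 2

Derivation:
Line 1: ['the', 'dirty'] (min_width=9, slack=1)
Line 2: ['is', 'system'] (min_width=9, slack=1)
Line 3: ['all'] (min_width=3, slack=7)
Line 4: ['picture'] (min_width=7, slack=3)
Line 5: ['how', 'and'] (min_width=7, slack=3)
Line 6: ['chair'] (min_width=5, slack=5)
Line 7: ['string'] (min_width=6, slack=4)
Line 8: ['journey'] (min_width=7, slack=3)
Line 9: ['version'] (min_width=7, slack=3)
Line 10: ['library'] (min_width=7, slack=3)
Line 11: ['leaf'] (min_width=4, slack=6)
Line 12: ['kitchen'] (min_width=7, slack=3)
Line 13: ['evening'] (min_width=7, slack=3)
Line 14: ['number'] (min_width=6, slack=4)
Line 15: ['been', 'paper'] (min_width=10, slack=0)
Line 16: ['sun', 'plane'] (min_width=9, slack=1)
Line 17: ['page', 'south'] (min_width=10, slack=0)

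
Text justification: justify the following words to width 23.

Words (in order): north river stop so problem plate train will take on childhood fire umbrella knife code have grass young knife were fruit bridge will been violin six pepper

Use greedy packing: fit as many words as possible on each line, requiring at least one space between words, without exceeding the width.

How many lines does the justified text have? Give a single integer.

Line 1: ['north', 'river', 'stop', 'so'] (min_width=19, slack=4)
Line 2: ['problem', 'plate', 'train'] (min_width=19, slack=4)
Line 3: ['will', 'take', 'on', 'childhood'] (min_width=22, slack=1)
Line 4: ['fire', 'umbrella', 'knife'] (min_width=19, slack=4)
Line 5: ['code', 'have', 'grass', 'young'] (min_width=21, slack=2)
Line 6: ['knife', 'were', 'fruit', 'bridge'] (min_width=23, slack=0)
Line 7: ['will', 'been', 'violin', 'six'] (min_width=20, slack=3)
Line 8: ['pepper'] (min_width=6, slack=17)
Total lines: 8

Answer: 8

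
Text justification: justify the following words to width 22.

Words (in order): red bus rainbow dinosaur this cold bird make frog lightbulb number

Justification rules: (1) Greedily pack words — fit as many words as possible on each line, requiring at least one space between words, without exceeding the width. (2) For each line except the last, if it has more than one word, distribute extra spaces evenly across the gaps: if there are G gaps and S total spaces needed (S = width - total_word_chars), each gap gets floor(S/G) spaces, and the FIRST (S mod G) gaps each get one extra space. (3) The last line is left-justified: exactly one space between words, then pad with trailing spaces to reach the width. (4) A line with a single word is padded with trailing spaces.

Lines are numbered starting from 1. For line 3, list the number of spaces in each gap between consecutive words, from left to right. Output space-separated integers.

Line 1: ['red', 'bus', 'rainbow'] (min_width=15, slack=7)
Line 2: ['dinosaur', 'this', 'cold'] (min_width=18, slack=4)
Line 3: ['bird', 'make', 'frog'] (min_width=14, slack=8)
Line 4: ['lightbulb', 'number'] (min_width=16, slack=6)

Answer: 5 5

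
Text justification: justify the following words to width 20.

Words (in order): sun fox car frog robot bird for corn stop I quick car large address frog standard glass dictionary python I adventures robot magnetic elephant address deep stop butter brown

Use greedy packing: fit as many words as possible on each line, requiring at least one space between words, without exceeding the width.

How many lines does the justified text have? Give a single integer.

Line 1: ['sun', 'fox', 'car', 'frog'] (min_width=16, slack=4)
Line 2: ['robot', 'bird', 'for', 'corn'] (min_width=19, slack=1)
Line 3: ['stop', 'I', 'quick', 'car'] (min_width=16, slack=4)
Line 4: ['large', 'address', 'frog'] (min_width=18, slack=2)
Line 5: ['standard', 'glass'] (min_width=14, slack=6)
Line 6: ['dictionary', 'python', 'I'] (min_width=19, slack=1)
Line 7: ['adventures', 'robot'] (min_width=16, slack=4)
Line 8: ['magnetic', 'elephant'] (min_width=17, slack=3)
Line 9: ['address', 'deep', 'stop'] (min_width=17, slack=3)
Line 10: ['butter', 'brown'] (min_width=12, slack=8)
Total lines: 10

Answer: 10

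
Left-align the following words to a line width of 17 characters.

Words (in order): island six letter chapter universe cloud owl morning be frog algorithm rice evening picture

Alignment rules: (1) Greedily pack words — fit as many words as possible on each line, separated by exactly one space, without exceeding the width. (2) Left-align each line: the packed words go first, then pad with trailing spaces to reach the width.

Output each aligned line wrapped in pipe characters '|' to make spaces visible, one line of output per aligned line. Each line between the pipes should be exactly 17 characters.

Line 1: ['island', 'six', 'letter'] (min_width=17, slack=0)
Line 2: ['chapter', 'universe'] (min_width=16, slack=1)
Line 3: ['cloud', 'owl', 'morning'] (min_width=17, slack=0)
Line 4: ['be', 'frog', 'algorithm'] (min_width=17, slack=0)
Line 5: ['rice', 'evening'] (min_width=12, slack=5)
Line 6: ['picture'] (min_width=7, slack=10)

Answer: |island six letter|
|chapter universe |
|cloud owl morning|
|be frog algorithm|
|rice evening     |
|picture          |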